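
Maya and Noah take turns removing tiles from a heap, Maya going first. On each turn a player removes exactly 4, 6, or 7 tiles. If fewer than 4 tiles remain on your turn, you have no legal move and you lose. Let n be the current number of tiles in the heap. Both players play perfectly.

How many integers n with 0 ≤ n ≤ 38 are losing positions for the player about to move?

Build the W/L table. Terminal = L. A non-terminal position is W if it has a move to some L; otherwise it is L.
n=0: no move → L
n=1: no move → L
n=2: no move → L
n=3: no move → L
n=4: W (go to 0, an L position)
n=5: W (go to 1, an L position)
n=6: W (go to 2, an L position)
n=7: W (go to 3, an L position)
n=8: W (go to 2, an L position)
n=9: W (go to 3, an L position)
n=10: W (go to 3, an L position)
n=11: L (options 7(W), 5(W), 4(W) are all W)
n=12: L (options 8(W), 6(W), 5(W) are all W)
n=13: L (options 9(W), 7(W), 6(W) are all W)
n=14: L (options 10(W), 8(W), 7(W) are all W)
n=15: W (go to 11, an L position)
n=16: W (go to 12, an L position)
n=17: W (go to 13, an L position)
n=18: W (go to 14, an L position)
n=19: W (go to 13, an L position)
n=20: W (go to 14, an L position)
n=21: W (go to 14, an L position)
n=22: L (options 18(W), 16(W), 15(W) are all W)
n=23: L (options 19(W), 17(W), 16(W) are all W)
n=24: L (options 20(W), 18(W), 17(W) are all W)
n=25: L (options 21(W), 19(W), 18(W) are all W)
n=26: W (go to 22, an L position)
n=27: W (go to 23, an L position)
n=28: W (go to 24, an L position)
n=29: W (go to 25, an L position)
n=30: W (go to 24, an L position)
n=31: W (go to 25, an L position)
n=32: W (go to 25, an L position)
n=33: L (options 29(W), 27(W), 26(W) are all W)
n=34: L (options 30(W), 28(W), 27(W) are all W)
n=35: L (options 31(W), 29(W), 28(W) are all W)
n=36: L (options 32(W), 30(W), 29(W) are all W)
n=37: W (go to 33, an L position)
n=38: W (go to 34, an L position)
L entries with 0 ≤ n ≤ 38: n = 0, 1, 2, 3, 11, 12, 13, 14, 22, 23, 24, 25, 33, 34, 35, 36; that makes 16.

16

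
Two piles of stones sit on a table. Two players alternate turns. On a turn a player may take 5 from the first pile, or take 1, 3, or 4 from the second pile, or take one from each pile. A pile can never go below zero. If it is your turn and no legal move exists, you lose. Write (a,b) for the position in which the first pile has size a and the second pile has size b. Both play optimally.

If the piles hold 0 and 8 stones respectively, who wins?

The first player wins.

Label each position W (a win for the player to move) or L (a loss). A position with no legal move is L; any other position is W exactly when some move reaches an L, and L when every move reaches a W.
No move ever increases a pile, so every position that can arise here has a ≤ 0 and b ≤ 8; it is enough to label the cells with 0 ≤ a ≤ 0 and 0 ≤ b ≤ 8.
Every move lowers a or b (never raises either), so fill the grid row by row in increasing a, and left to right within a row: each cell's successors are then already labelled.
      b=0  b=1  b=2  b=3  b=4  b=5  b=6  b=7  b=8
a=0:    L    W    L    W    W    W    W    L    W
Cells with no legal move (terminal, hence L): (0,0).
The remaining L cells, each justified by listing all of its moves:
(0,2): L (sole option (0,1)(W) is W)
(0,7): L (options (0,6)(W), (0,4)(W), (0,3)(W) are all W)
Every other cell has at least one move into one of the L cells above, so it is W.
The starting position (0,8) is W: the player to move should move to (0,7), handing over an L position.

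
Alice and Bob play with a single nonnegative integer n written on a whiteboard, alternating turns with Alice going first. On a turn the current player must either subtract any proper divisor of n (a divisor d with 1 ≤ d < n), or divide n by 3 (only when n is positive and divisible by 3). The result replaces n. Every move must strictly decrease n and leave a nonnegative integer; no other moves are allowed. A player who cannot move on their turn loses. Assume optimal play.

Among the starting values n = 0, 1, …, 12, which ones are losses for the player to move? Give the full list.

Work bottom-up. With no move the player to move loses. Otherwise the position is W if at least one move leads to an L position for the opponent, and L if every move leads to a W.
n=0: no move → L
n=1: no move → L
n=2: can move to 1, which is L ⇒ W
n=3: can move to 1, which is L ⇒ W
n=4: moves to 2(W), 3(W); every one is W ⇒ L
n=5: can move to 4, which is L ⇒ W
n=6: can move to 4, which is L ⇒ W
n=7: the only move is to 6(W), a W ⇒ L
n=8: can move to 4, which is L ⇒ W
n=9: moves to 3(W), 6(W), 8(W); every one is W ⇒ L
n=10: can move to 9, which is L ⇒ W
n=11: the only move is to 10(W), a W ⇒ L
n=12: can move to 4, which is L ⇒ W
Reading off the rows marked L gives the requested list; there are 6 such values of n.

0, 1, 4, 7, 9, 11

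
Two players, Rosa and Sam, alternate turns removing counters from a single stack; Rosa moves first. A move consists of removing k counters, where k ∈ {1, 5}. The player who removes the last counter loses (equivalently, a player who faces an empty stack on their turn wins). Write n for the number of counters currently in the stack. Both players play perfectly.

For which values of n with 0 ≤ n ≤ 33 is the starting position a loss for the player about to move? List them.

Build the W/L table. Terminal = W. A non-terminal position is W if it has a move to some L; otherwise it is L.
n=0: no move; the opponent has just taken the last counter and therefore loses → W
n=1: only reaches 0(W), which is W → L
n=2: reaches L-position 1 → W
n=3: only reaches 2(W), which is W → L
n=4: reaches L-position 3 → W
n=5: only reaches 4(W), 0(W), all W → L
n=6: reaches L-position 5 → W
n=7: only reaches 6(W), 2(W), all W → L
n=8: reaches L-position 7 → W
n=9: only reaches 8(W), 4(W), all W → L
n=10: reaches L-position 9 → W
n=11: only reaches 10(W), 6(W), all W → L
n=12: reaches L-position 11 → W
n=13: only reaches 12(W), 8(W), all W → L
n=14: reaches L-position 13 → W
n=15: only reaches 14(W), 10(W), all W → L
n=16: reaches L-position 15 → W
n=17: only reaches 16(W), 12(W), all W → L
n=18: reaches L-position 17 → W
n=19: only reaches 18(W), 14(W), all W → L
n=20: reaches L-position 19 → W
n=21: only reaches 20(W), 16(W), all W → L
n=22: reaches L-position 21 → W
n=23: only reaches 22(W), 18(W), all W → L
n=24: reaches L-position 23 → W
n=25: only reaches 24(W), 20(W), all W → L
n=26: reaches L-position 25 → W
n=27: only reaches 26(W), 22(W), all W → L
n=28: reaches L-position 27 → W
n=29: only reaches 28(W), 24(W), all W → L
n=30: reaches L-position 29 → W
n=31: only reaches 30(W), 26(W), all W → L
n=32: reaches L-position 31 → W
n=33: only reaches 32(W), 28(W), all W → L
Reading off the rows marked L gives the requested list; there are 17 such values of n.

1, 3, 5, 7, 9, 11, 13, 15, 17, 19, 21, 23, 25, 27, 29, 31, 33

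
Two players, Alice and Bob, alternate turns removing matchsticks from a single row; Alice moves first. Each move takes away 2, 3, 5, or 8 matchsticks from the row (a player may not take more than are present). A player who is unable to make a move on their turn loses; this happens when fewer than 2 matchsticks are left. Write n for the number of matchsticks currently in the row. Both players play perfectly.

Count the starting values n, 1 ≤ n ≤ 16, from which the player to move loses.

3

Compute win/loss labels from the base case upward. A position with no move is L. Any other position is W if it can reach an L in one move, else L.
n=0: no move → L
n=1: no move → L
n=2: W (go to 0, an L position)
n=3: W (go to 1, an L position)
n=4: W (go to 1, an L position)
n=5: W (go to 0, an L position)
n=6: W (go to 1, an L position)
n=7: L (options 5(W), 4(W), 2(W) are all W)
n=8: W (go to 0, an L position)
n=9: W (go to 7, an L position)
n=10: W (go to 7, an L position)
n=11: L (options 9(W), 8(W), 6(W), 3(W) are all W)
n=12: W (go to 7, an L position)
n=13: W (go to 11, an L position)
n=14: W (go to 11, an L position)
n=15: W (go to 7, an L position)
n=16: W (go to 11, an L position)
L entries with 1 ≤ n ≤ 16 (n=0 is outside the asked range and is not counted): n = 1, 7, 11; that makes 3.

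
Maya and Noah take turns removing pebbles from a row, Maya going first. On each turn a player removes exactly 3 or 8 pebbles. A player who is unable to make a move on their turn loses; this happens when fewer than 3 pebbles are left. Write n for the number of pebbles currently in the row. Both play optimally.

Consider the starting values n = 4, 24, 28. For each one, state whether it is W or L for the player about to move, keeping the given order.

4: W, 24: L, 28: L

Label each position W (a win for the player to move) or L (a loss). A position with no legal move is L; any other position is W exactly when some move reaches an L, and L when every move reaches a W.
n=0: no move → L
n=1: no move → L
n=2: no move → L
n=3: can move to 0, which is L ⇒ W
n=4: can move to 1, which is L ⇒ W
n=5: can move to 2, which is L ⇒ W
n=6: the only move is to 3(W), a W ⇒ L
n=7: the only move is to 4(W), a W ⇒ L
n=8: can move to 0, which is L ⇒ W
n=9: can move to 6, which is L ⇒ W
n=10: can move to 7, which is L ⇒ W
n=11: moves to 8(W), 3(W); every one is W ⇒ L
n=12: moves to 9(W), 4(W); every one is W ⇒ L
n=13: moves to 10(W), 5(W); every one is W ⇒ L
n=14: can move to 11, which is L ⇒ W
n=15: can move to 12, which is L ⇒ W
n=16: can move to 13, which is L ⇒ W
n=17: moves to 14(W), 9(W); every one is W ⇒ L
n=18: moves to 15(W), 10(W); every one is W ⇒ L
n=19: can move to 11, which is L ⇒ W
n=20: can move to 17, which is L ⇒ W
n=21: can move to 18, which is L ⇒ W
n=22: moves to 19(W), 14(W); every one is W ⇒ L
n=23: moves to 20(W), 15(W); every one is W ⇒ L
n=24: moves to 21(W), 16(W); every one is W ⇒ L
n=25: can move to 22, which is L ⇒ W
n=26: can move to 23, which is L ⇒ W
n=27: can move to 24, which is L ⇒ W
n=28: moves to 25(W), 20(W); every one is W ⇒ L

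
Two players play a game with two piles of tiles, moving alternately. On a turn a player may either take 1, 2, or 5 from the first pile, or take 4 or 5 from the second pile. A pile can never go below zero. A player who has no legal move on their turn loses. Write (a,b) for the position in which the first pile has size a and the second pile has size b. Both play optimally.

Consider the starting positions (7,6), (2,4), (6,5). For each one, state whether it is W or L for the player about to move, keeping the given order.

Classify positions by backward induction: terminal positions (no move available) are L. From any other position, the mover wins iff some move reaches an L.
No move ever increases a pile, so every position that can arise here has a ≤ 7 and b ≤ 6; it is enough to label the cells with 0 ≤ a ≤ 7 and 0 ≤ b ≤ 6.
Every move lowers a or b (never raises either), so fill the grid row by row in increasing a, and left to right within a row: each cell's successors are then already labelled.
      b=0  b=1  b=2  b=3  b=4  b=5  b=6
a=0:    L    L    L    L    W    W    W
a=1:    W    W    W    W    L    L    L
a=2:    W    W    W    W    W    W    W
a=3:    L    L    L    L    W    W    W
a=4:    W    W    W    W    L    L    L
a=5:    W    W    W    W    W    W    W
a=6:    L    L    L    L    W    W    W
a=7:    W    W    W    W    L    L    L
Cells with no legal move (terminal, hence L): (0,0), (0,1), (0,2), (0,3).
The remaining L cells, each justified by listing all of its moves:
(1,4): moves to (0,4)(W), (1,0)(W); every one is W ⇒ L
(1,5): moves to (0,5)(W), (1,1)(W), (1,0)(W); every one is W ⇒ L
(1,6): moves to (0,6)(W), (1,2)(W), (1,1)(W); every one is W ⇒ L
(3,0): moves to (2,0)(W), (1,0)(W); every one is W ⇒ L
(3,1): moves to (2,1)(W), (1,1)(W); every one is W ⇒ L
(3,2): moves to (2,2)(W), (1,2)(W); every one is W ⇒ L
(3,3): moves to (2,3)(W), (1,3)(W); every one is W ⇒ L
(4,4): moves to (3,4)(W), (2,4)(W), (4,0)(W); every one is W ⇒ L
(4,5): moves to (3,5)(W), (2,5)(W), (4,1)(W), (4,0)(W); every one is W ⇒ L
(4,6): moves to (3,6)(W), (2,6)(W), (4,2)(W), (4,1)(W); every one is W ⇒ L
(6,0): moves to (5,0)(W), (4,0)(W), (1,0)(W); every one is W ⇒ L
(6,1): moves to (5,1)(W), (4,1)(W), (1,1)(W); every one is W ⇒ L
(6,2): moves to (5,2)(W), (4,2)(W), (1,2)(W); every one is W ⇒ L
(6,3): moves to (5,3)(W), (4,3)(W), (1,3)(W); every one is W ⇒ L
(7,4): moves to (6,4)(W), (5,4)(W), (2,4)(W), (7,0)(W); every one is W ⇒ L
(7,5): moves to (6,5)(W), (5,5)(W), (2,5)(W), (7,1)(W), (7,0)(W); every one is W ⇒ L
(7,6): moves to (6,6)(W), (5,6)(W), (2,6)(W), (7,2)(W), (7,1)(W); every one is W ⇒ L
Every other cell has at least one move into one of the L cells above, so it is W.
(7,6): one of the L cells justified above, so L
(2,4): the move to (1,4) reaches an L cell, so W
(6,5): the move to (4,5) reaches an L cell, so W

(7,6): L, (2,4): W, (6,5): W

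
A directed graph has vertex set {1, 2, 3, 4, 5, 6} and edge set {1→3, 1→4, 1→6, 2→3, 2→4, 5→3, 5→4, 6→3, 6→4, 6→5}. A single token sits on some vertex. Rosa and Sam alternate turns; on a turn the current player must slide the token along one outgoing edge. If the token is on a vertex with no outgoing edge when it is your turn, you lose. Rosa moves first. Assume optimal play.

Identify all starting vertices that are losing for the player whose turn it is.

3, 4

Compute win/loss labels from the base case upward. A position with no move is L. Any other position is W if it can reach an L in one move, else L.
Every edge goes from a vertex to one that appears earlier in the order 3, 4, 5, 6, 2, 1, so processing vertices in that order labels each vertex after all of its successors.
3: no outgoing edge → L
4: no outgoing edge → L
5: can move to 4, which is L ⇒ W
6: can move to 4, which is L ⇒ W
2: can move to 4, which is L ⇒ W
1: can move to 4, which is L ⇒ W
Reading off the rows marked L gives the requested list; there are 2 such vertices.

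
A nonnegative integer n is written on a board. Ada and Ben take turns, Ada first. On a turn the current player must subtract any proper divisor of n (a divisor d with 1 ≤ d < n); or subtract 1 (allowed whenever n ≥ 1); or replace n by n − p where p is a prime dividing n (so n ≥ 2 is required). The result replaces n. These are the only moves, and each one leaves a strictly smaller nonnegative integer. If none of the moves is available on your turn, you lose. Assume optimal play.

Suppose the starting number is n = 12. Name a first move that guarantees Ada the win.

Move to 9.

Label each position W (a win for the player to move) or L (a loss). A position with no legal move is L; any other position is W exactly when some move reaches an L, and L when every move reaches a W.
n=0: no move → L
n=1: can move to 0, which is L ⇒ W
n=2: can move to 0, which is L ⇒ W
n=3: can move to 0, which is L ⇒ W
n=4: moves to 2(W), 3(W); every one is W ⇒ L
n=5: can move to 0, which is L ⇒ W
n=6: can move to 4, which is L ⇒ W
n=7: can move to 0, which is L ⇒ W
n=8: can move to 4, which is L ⇒ W
n=9: moves to 6(W), 8(W); every one is W ⇒ L
n=10: can move to 9, which is L ⇒ W
n=11: can move to 0, which is L ⇒ W
n=12: can move to 9, which is L ⇒ W
From 12, the L positions reachable in one move are: 9.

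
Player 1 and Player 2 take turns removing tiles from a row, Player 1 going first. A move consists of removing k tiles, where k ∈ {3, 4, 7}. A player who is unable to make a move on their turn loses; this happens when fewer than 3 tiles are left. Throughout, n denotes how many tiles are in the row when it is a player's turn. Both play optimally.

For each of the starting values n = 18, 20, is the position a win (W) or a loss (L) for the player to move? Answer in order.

Build the W/L table. Terminal = L. A non-terminal position is W if it has a move to some L; otherwise it is L.
n=0: no move → L
n=1: no move → L
n=2: no move → L
n=3: →0(L), so W
n=4: →1(L), so W
n=5: →2(L), so W
n=6: →2(L), so W
n=7: →0(L), so W
n=8: →1(L), so W
n=9: →2(L), so W
n=10: →7(W), 6(W), 3(W) — all W, so L
n=11: →8(W), 7(W), 4(W) — all W, so L
n=12: →9(W), 8(W), 5(W) — all W, so L
n=13: →10(L), so W
n=14: →11(L), so W
n=15: →12(L), so W
n=16: →12(L), so W
n=17: →10(L), so W
n=18: →11(L), so W
n=19: →12(L), so W
n=20: →17(W), 16(W), 13(W) — all W, so L

18: W, 20: L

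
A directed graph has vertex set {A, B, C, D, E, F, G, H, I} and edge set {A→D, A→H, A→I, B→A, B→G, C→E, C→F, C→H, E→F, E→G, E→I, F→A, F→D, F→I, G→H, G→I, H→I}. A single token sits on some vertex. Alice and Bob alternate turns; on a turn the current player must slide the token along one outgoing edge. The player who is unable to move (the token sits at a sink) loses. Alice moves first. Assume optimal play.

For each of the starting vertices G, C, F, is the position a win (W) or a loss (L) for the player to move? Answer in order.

G: W, C: L, F: W

Compute win/loss labels from the base case upward. A position with no move is L. Any other position is W if it can reach an L in one move, else L.
Every edge goes from a vertex to one that appears earlier in the order D, I, H, A, G, F, E, C, B, so processing vertices in that order labels each vertex after all of its successors.
D: no outgoing edge → L
I: no outgoing edge → L
H: W (go to I, an L position)
A: W (go to I, an L position)
G: W (go to I, an L position)
F: W (go to I, an L position)
E: W (go to I, an L position)
C: L (options E(W), F(W), H(W) are all W)
B: L (options G(W), A(W) are all W)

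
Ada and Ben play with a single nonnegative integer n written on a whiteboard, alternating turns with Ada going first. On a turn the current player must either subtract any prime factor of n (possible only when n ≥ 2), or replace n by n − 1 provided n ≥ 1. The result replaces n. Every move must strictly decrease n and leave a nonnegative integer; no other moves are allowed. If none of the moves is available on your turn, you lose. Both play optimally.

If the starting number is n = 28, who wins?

Ben wins.

Label each position W (a win for the player to move) or L (a loss). A position with no legal move is L; any other position is W exactly when some move reaches an L, and L when every move reaches a W.
n=0: no move → L
n=1: reaches L-position 0 → W
n=2: reaches L-position 0 → W
n=3: reaches L-position 0 → W
n=4: only reaches 2(W), 3(W), all W → L
n=5: reaches L-position 0 → W
n=6: reaches L-position 4 → W
n=7: reaches L-position 0 → W
n=8: only reaches 6(W), 7(W), all W → L
n=9: reaches L-position 8 → W
n=10: reaches L-position 8 → W
n=11: reaches L-position 0 → W
n=12: only reaches 9(W), 10(W), 11(W), all W → L
n=13: reaches L-position 0 → W
n=14: reaches L-position 12 → W
n=15: reaches L-position 12 → W
n=16: only reaches 14(W), 15(W), all W → L
n=17: reaches L-position 0 → W
n=18: reaches L-position 16 → W
n=19: reaches L-position 0 → W
n=20: only reaches 15(W), 18(W), 19(W), all W → L
n=21: reaches L-position 20 → W
n=22: reaches L-position 20 → W
n=23: reaches L-position 0 → W
n=24: only reaches 21(W), 22(W), 23(W), all W → L
n=25: reaches L-position 20 → W
n=26: reaches L-position 24 → W
n=27: reaches L-position 24 → W
n=28: only reaches 21(W), 26(W), 27(W), all W → L
The starting position 28 is L: whatever Ada does, the opponent receives a W position.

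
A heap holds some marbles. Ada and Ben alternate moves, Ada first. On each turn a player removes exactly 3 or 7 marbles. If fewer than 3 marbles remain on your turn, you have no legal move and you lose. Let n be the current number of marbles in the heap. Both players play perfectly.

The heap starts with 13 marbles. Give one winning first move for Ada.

Work bottom-up. With no move the player to move loses. Otherwise the position is W if at least one move leads to an L position for the opponent, and L if every move leads to a W.
n=0: no move → L
n=1: no move → L
n=2: no move → L
n=3: can move to 0, which is L ⇒ W
n=4: can move to 1, which is L ⇒ W
n=5: can move to 2, which is L ⇒ W
n=6: the only move is to 3(W), a W ⇒ L
n=7: can move to 0, which is L ⇒ W
n=8: can move to 1, which is L ⇒ W
n=9: can move to 6, which is L ⇒ W
n=10: moves to 7(W), 3(W); every one is W ⇒ L
n=11: moves to 8(W), 4(W); every one is W ⇒ L
n=12: moves to 9(W), 5(W); every one is W ⇒ L
n=13: can move to 10, which is L ⇒ W
From 13, the L positions reachable in one move are: 10, 6. Any move reaching one of these is winning.

Remove 3, leaving 10.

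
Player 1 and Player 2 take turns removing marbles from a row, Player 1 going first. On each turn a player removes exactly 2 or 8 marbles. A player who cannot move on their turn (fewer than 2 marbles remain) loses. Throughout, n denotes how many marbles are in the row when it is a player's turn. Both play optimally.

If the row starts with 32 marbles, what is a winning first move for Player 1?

Remove 2, leaving 30.

Label each position W (a win for the player to move) or L (a loss). A position with no legal move is L; any other position is W exactly when some move reaches an L, and L when every move reaches a W.
n=0: no move → L
n=1: no move → L
n=2: can move to 0, which is L ⇒ W
n=3: can move to 1, which is L ⇒ W
n=4: the only move is to 2(W), a W ⇒ L
n=5: the only move is to 3(W), a W ⇒ L
n=6: can move to 4, which is L ⇒ W
n=7: can move to 5, which is L ⇒ W
n=8: can move to 0, which is L ⇒ W
n=9: can move to 1, which is L ⇒ W
n=10: moves to 8(W), 2(W); every one is W ⇒ L
n=11: moves to 9(W), 3(W); every one is W ⇒ L
n=12: can move to 10, which is L ⇒ W
n=13: can move to 11, which is L ⇒ W
n=14: moves to 12(W), 6(W); every one is W ⇒ L
n=15: moves to 13(W), 7(W); every one is W ⇒ L
n=16: can move to 14, which is L ⇒ W
n=17: can move to 15, which is L ⇒ W
n=18: can move to 10, which is L ⇒ W
n=19: can move to 11, which is L ⇒ W
n=20: moves to 18(W), 12(W); every one is W ⇒ L
n=21: moves to 19(W), 13(W); every one is W ⇒ L
n=22: can move to 20, which is L ⇒ W
n=23: can move to 21, which is L ⇒ W
n=24: moves to 22(W), 16(W); every one is W ⇒ L
n=25: moves to 23(W), 17(W); every one is W ⇒ L
n=26: can move to 24, which is L ⇒ W
n=27: can move to 25, which is L ⇒ W
n=28: can move to 20, which is L ⇒ W
n=29: can move to 21, which is L ⇒ W
n=30: moves to 28(W), 22(W); every one is W ⇒ L
n=31: moves to 29(W), 23(W); every one is W ⇒ L
n=32: can move to 30, which is L ⇒ W
From 32, the L positions reachable in one move are: 30, 24. Any move reaching one of these is winning.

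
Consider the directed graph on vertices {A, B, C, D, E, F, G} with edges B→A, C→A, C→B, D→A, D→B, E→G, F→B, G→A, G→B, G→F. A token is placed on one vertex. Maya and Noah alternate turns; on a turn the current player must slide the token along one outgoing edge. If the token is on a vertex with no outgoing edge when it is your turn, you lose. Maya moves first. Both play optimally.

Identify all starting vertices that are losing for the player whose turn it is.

Positions with no move are L. A position that does have a move is losing for the player to move precisely when every available move leads to a winning position for the opponent. Fill in the labels:
Every edge goes from a vertex to one that appears earlier in the order A, B, F, D, G, E, C, so processing vertices in that order labels each vertex after all of its successors.
A: no outgoing edge → L
B: W (go to A, an L position)
F: L (sole option B(W) is W)
D: W (go to A, an L position)
G: W (go to F, an L position)
E: L (sole option G(W) is W)
C: W (go to A, an L position)
Reading off the rows marked L gives the requested list; there are 3 such vertices.

A, E, F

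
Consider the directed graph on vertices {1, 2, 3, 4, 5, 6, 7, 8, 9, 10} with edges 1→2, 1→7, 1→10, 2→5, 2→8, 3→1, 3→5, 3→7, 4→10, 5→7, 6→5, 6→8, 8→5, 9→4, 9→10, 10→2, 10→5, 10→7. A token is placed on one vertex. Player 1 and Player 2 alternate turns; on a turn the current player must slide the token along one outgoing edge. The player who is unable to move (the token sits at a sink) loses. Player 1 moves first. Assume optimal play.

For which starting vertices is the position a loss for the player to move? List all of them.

Classify positions by backward induction: terminal positions (no move available) are L. From any other position, the mover wins iff some move reaches an L.
Every edge goes from a vertex to one that appears earlier in the order 7, 5, 8, 2, 10, 4, 6, 1, 3, 9, so processing vertices in that order labels each vertex after all of its successors.
7: no outgoing edge → L
5: reaches L-position 7 → W
8: only reaches 5(W), which is W → L
2: reaches L-position 8 → W
10: reaches L-position 7 → W
4: only reaches 10(W), which is W → L
6: reaches L-position 8 → W
1: reaches L-position 7 → W
3: reaches L-position 7 → W
9: reaches L-position 4 → W
Reading off the rows marked L gives the requested list; there are 3 such vertices.

4, 7, 8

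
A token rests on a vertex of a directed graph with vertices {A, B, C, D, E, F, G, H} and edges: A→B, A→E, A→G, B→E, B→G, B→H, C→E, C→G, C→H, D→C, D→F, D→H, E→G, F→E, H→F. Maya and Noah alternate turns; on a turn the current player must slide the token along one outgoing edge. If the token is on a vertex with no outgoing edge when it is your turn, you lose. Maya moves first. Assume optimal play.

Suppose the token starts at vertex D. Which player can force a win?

Maya wins.

Compute win/loss labels from the base case upward. A position with no move is L. Any other position is W if it can reach an L in one move, else L.
Every edge goes from a vertex to one that appears earlier in the order G, E, F, H, C, D, B, A, so processing vertices in that order labels each vertex after all of its successors.
G: no outgoing edge → L
E: reaches L-position G → W
F: only reaches E(W), which is W → L
H: reaches L-position F → W
C: reaches L-position G → W
D: reaches L-position F → W
B: reaches L-position G → W
A: reaches L-position G → W
The starting position D is W: Maya should move to F, handing over an L position.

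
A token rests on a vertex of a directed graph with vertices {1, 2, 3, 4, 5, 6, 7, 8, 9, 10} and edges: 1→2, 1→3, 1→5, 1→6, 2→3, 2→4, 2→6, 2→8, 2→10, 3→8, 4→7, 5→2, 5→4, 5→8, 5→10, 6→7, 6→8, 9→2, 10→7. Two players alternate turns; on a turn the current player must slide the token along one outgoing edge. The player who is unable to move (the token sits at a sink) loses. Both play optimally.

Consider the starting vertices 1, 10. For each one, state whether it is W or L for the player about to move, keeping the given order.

1: L, 10: W

Label each position W (a win for the player to move) or L (a loss). A position with no legal move is L; any other position is W exactly when some move reaches an L, and L when every move reaches a W.
Every edge goes from a vertex to one that appears earlier in the order 7, 8, 3, 4, 6, 10, 2, 5, 9, 1, so processing vertices in that order labels each vertex after all of its successors.
7: no outgoing edge → L
8: no outgoing edge → L
3: reaches L-position 8 → W
4: reaches L-position 7 → W
6: reaches L-position 8 → W
10: reaches L-position 7 → W
2: reaches L-position 8 → W
5: reaches L-position 8 → W
9: only reaches 2(W), which is W → L
1: only reaches 5(W), 2(W), 6(W), 3(W), all W → L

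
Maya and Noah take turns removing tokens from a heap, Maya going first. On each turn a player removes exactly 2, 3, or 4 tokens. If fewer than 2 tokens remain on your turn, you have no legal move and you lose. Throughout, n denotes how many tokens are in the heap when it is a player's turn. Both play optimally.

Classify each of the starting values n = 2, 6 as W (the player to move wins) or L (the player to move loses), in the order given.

Use the standard recursion: the mover loses at a terminal position; elsewhere, the mover wins exactly when some move hands the opponent an L position.
n=0: no move → L
n=1: no move → L
n=2: reaches L-position 0 → W
n=3: reaches L-position 1 → W
n=4: reaches L-position 1 → W
n=5: reaches L-position 1 → W
n=6: only reaches 4(W), 3(W), 2(W), all W → L

2: W, 6: L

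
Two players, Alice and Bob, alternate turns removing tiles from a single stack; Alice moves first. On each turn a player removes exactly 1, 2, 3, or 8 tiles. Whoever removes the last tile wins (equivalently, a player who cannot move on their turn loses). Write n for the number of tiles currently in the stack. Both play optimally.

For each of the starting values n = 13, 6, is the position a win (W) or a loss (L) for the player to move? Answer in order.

13: L, 6: W

Compute win/loss labels from the base case upward. A position with no move is L. Any other position is W if it can reach an L in one move, else L.
n=0: no move → L
n=1: can move to 0, which is L ⇒ W
n=2: can move to 0, which is L ⇒ W
n=3: can move to 0, which is L ⇒ W
n=4: moves to 3(W), 2(W), 1(W); every one is W ⇒ L
n=5: can move to 4, which is L ⇒ W
n=6: can move to 4, which is L ⇒ W
n=7: can move to 4, which is L ⇒ W
n=8: can move to 0, which is L ⇒ W
n=9: moves to 8(W), 7(W), 6(W), 1(W); every one is W ⇒ L
n=10: can move to 9, which is L ⇒ W
n=11: can move to 9, which is L ⇒ W
n=12: can move to 9, which is L ⇒ W
n=13: moves to 12(W), 11(W), 10(W), 5(W); every one is W ⇒ L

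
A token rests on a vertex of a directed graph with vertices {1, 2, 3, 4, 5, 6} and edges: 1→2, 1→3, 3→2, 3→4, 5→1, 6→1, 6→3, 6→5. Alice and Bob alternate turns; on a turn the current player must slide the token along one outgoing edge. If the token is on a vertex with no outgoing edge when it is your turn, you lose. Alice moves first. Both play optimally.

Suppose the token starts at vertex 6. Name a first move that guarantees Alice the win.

Label each position W (a win for the player to move) or L (a loss). A position with no legal move is L; any other position is W exactly when some move reaches an L, and L when every move reaches a W.
Every edge goes from a vertex to one that appears earlier in the order 2, 4, 3, 1, 5, 6, so processing vertices in that order labels each vertex after all of its successors.
2: no outgoing edge → L
4: no outgoing edge → L
3: →4(L), so W
1: →2(L), so W
5: →1(W) only, which is W, so L
6: →5(L), so W
From 6, the L positions reachable in one move are: 5.

Move to 5.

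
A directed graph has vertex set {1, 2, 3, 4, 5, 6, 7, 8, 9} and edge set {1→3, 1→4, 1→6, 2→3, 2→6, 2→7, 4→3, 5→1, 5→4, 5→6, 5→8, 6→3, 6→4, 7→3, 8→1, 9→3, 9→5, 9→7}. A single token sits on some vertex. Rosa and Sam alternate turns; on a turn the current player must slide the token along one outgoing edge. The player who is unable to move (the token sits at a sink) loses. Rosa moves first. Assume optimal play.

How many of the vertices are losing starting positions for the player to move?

2

Classify positions by backward induction: terminal positions (no move available) are L. From any other position, the mover wins iff some move reaches an L.
Every edge goes from a vertex to one that appears earlier in the order 3, 4, 6, 1, 8, 7, 2, 5, 9, so processing vertices in that order labels each vertex after all of its successors.
3: no outgoing edge → L
4: W (go to 3, an L position)
6: W (go to 3, an L position)
1: W (go to 3, an L position)
8: L (sole option 1(W) is W)
7: W (go to 3, an L position)
2: W (go to 3, an L position)
5: W (go to 8, an L position)
9: W (go to 3, an L position)
The L vertices are 3, 8; that is 2 in all.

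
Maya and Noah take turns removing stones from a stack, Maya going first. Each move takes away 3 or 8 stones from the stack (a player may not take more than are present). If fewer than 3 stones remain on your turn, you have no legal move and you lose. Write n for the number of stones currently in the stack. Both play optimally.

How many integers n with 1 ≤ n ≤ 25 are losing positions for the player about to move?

12

Use the standard recursion: the mover loses at a terminal position; elsewhere, the mover wins exactly when some move hands the opponent an L position.
n=0: no move → L
n=1: no move → L
n=2: no move → L
n=3: W (go to 0, an L position)
n=4: W (go to 1, an L position)
n=5: W (go to 2, an L position)
n=6: L (sole option 3(W) is W)
n=7: L (sole option 4(W) is W)
n=8: W (go to 0, an L position)
n=9: W (go to 6, an L position)
n=10: W (go to 7, an L position)
n=11: L (options 8(W), 3(W) are all W)
n=12: L (options 9(W), 4(W) are all W)
n=13: L (options 10(W), 5(W) are all W)
n=14: W (go to 11, an L position)
n=15: W (go to 12, an L position)
n=16: W (go to 13, an L position)
n=17: L (options 14(W), 9(W) are all W)
n=18: L (options 15(W), 10(W) are all W)
n=19: W (go to 11, an L position)
n=20: W (go to 17, an L position)
n=21: W (go to 18, an L position)
n=22: L (options 19(W), 14(W) are all W)
n=23: L (options 20(W), 15(W) are all W)
n=24: L (options 21(W), 16(W) are all W)
n=25: W (go to 22, an L position)
L entries with 1 ≤ n ≤ 25 (n=0 is outside the asked range and is not counted): n = 1, 2, 6, 7, 11, 12, 13, 17, 18, 22, 23, 24; that makes 12.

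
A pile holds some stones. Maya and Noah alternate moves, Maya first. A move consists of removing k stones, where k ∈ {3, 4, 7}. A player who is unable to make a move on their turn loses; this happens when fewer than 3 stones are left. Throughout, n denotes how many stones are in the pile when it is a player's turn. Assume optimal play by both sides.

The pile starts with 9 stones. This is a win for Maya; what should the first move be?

Work bottom-up. With no move the player to move loses. Otherwise the position is W if at least one move leads to an L position for the opponent, and L if every move leads to a W.
n=0: no move → L
n=1: no move → L
n=2: no move → L
n=3: reaches L-position 0 → W
n=4: reaches L-position 1 → W
n=5: reaches L-position 2 → W
n=6: reaches L-position 2 → W
n=7: reaches L-position 0 → W
n=8: reaches L-position 1 → W
n=9: reaches L-position 2 → W
From 9, the L positions reachable in one move are: 2.

Remove 7, leaving 2.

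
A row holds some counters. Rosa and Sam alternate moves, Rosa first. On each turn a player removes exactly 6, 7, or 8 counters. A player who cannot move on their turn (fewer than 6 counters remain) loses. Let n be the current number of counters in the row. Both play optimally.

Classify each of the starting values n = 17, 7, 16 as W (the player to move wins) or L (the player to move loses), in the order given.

17: L, 7: W, 16: L

Label each position W (a win for the player to move) or L (a loss). A position with no legal move is L; any other position is W exactly when some move reaches an L, and L when every move reaches a W.
n=0: no move → L
n=1: no move → L
n=2: no move → L
n=3: no move → L
n=4: no move → L
n=5: no move → L
n=6: →0(L), so W
n=7: →1(L), so W
n=8: →2(L), so W
n=9: →3(L), so W
n=10: →4(L), so W
n=11: →5(L), so W
n=12: →5(L), so W
n=13: →5(L), so W
n=14: →8(W), 7(W), 6(W) — all W, so L
n=15: →9(W), 8(W), 7(W) — all W, so L
n=16: →10(W), 9(W), 8(W) — all W, so L
n=17: →11(W), 10(W), 9(W) — all W, so L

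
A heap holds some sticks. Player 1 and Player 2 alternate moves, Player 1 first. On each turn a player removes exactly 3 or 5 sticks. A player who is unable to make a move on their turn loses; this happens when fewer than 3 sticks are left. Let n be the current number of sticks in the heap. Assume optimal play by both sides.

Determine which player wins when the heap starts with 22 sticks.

Work bottom-up. With no move the player to move loses. Otherwise the position is W if at least one move leads to an L position for the opponent, and L if every move leads to a W.
n=0: no move → L
n=1: no move → L
n=2: no move → L
n=3: →0(L), so W
n=4: →1(L), so W
n=5: →2(L), so W
n=6: →1(L), so W
n=7: →2(L), so W
n=8: →5(W), 3(W) — all W, so L
n=9: →6(W), 4(W) — all W, so L
n=10: →7(W), 5(W) — all W, so L
n=11: →8(L), so W
n=12: →9(L), so W
n=13: →10(L), so W
n=14: →9(L), so W
n=15: →10(L), so W
n=16: →13(W), 11(W) — all W, so L
n=17: →14(W), 12(W) — all W, so L
n=18: →15(W), 13(W) — all W, so L
n=19: →16(L), so W
n=20: →17(L), so W
n=21: →18(L), so W
n=22: →17(L), so W
The starting position 22 is W: Player 1 should remove 5, leaving 17, handing over an L position.

Player 1 wins.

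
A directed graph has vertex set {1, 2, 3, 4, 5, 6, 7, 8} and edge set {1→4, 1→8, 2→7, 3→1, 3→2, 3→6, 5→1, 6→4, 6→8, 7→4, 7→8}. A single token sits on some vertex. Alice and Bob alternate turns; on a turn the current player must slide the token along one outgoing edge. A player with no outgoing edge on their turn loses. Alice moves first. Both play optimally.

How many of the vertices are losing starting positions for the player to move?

Classify positions by backward induction: terminal positions (no move available) are L. From any other position, the mover wins iff some move reaches an L.
Every edge goes from a vertex to one that appears earlier in the order 4, 8, 7, 6, 2, 1, 3, 5, so processing vertices in that order labels each vertex after all of its successors.
4: no outgoing edge → L
8: no outgoing edge → L
7: reaches L-position 8 → W
6: reaches L-position 8 → W
2: only reaches 7(W), which is W → L
1: reaches L-position 8 → W
3: reaches L-position 2 → W
5: only reaches 1(W), which is W → L
The L vertices are 2, 4, 5, 8; that is 4 in all.

4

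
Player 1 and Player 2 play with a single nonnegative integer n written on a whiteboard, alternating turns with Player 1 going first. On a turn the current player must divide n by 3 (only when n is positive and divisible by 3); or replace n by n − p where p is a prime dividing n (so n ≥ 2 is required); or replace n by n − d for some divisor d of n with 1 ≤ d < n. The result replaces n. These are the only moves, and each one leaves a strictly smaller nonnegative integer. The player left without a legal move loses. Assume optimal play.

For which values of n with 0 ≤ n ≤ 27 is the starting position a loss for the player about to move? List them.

0, 1, 4, 9, 14, 20, 26

Classify positions by backward induction: terminal positions (no move available) are L. From any other position, the mover wins iff some move reaches an L.
n=0: no move → L
n=1: no move → L
n=2: can move to 0, which is L ⇒ W
n=3: can move to 0, which is L ⇒ W
n=4: moves to 2(W), 3(W); every one is W ⇒ L
n=5: can move to 0, which is L ⇒ W
n=6: can move to 4, which is L ⇒ W
n=7: can move to 0, which is L ⇒ W
n=8: can move to 4, which is L ⇒ W
n=9: moves to 3(W), 6(W), 8(W); every one is W ⇒ L
n=10: can move to 9, which is L ⇒ W
n=11: can move to 0, which is L ⇒ W
n=12: can move to 4, which is L ⇒ W
n=13: can move to 0, which is L ⇒ W
n=14: moves to 7(W), 12(W), 13(W); every one is W ⇒ L
n=15: can move to 14, which is L ⇒ W
n=16: can move to 14, which is L ⇒ W
n=17: can move to 0, which is L ⇒ W
n=18: can move to 9, which is L ⇒ W
n=19: can move to 0, which is L ⇒ W
n=20: moves to 10(W), 15(W), 16(W), 18(W), 19(W); every one is W ⇒ L
n=21: can move to 14, which is L ⇒ W
n=22: can move to 20, which is L ⇒ W
n=23: can move to 0, which is L ⇒ W
n=24: can move to 20, which is L ⇒ W
n=25: can move to 20, which is L ⇒ W
n=26: moves to 13(W), 24(W), 25(W); every one is W ⇒ L
n=27: can move to 9, which is L ⇒ W
Reading off the rows marked L gives the requested list; there are 7 such values of n.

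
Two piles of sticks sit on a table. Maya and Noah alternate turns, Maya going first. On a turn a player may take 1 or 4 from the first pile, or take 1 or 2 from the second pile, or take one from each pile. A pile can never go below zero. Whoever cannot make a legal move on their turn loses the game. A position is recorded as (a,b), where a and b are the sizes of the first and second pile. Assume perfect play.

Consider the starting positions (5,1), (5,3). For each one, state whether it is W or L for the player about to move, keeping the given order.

(5,1): W, (5,3): L

Work bottom-up. With no move the player to move loses. Otherwise the position is W if at least one move leads to an L position for the opponent, and L if every move leads to a W.
No move ever increases a pile, so every position that can arise here has a ≤ 5 and b ≤ 3; it is enough to label the cells with 0 ≤ a ≤ 5 and 0 ≤ b ≤ 3.
Every move lowers a or b (never raises either), so fill the grid row by row in increasing a, and left to right within a row: each cell's successors are then already labelled.
      b=0  b=1  b=2  b=3
a=0:    L    W    W    L
a=1:    W    W    L    W
a=2:    L    W    W    W
a=3:    W    W    L    W
a=4:    W    L    W    W
a=5:    L    W    W    L
Cells with no legal move (terminal, hence L): (0,0).
The remaining L cells, each justified by listing all of its moves:
(0,3): moves to (0,2)(W), (0,1)(W); every one is W ⇒ L
(1,2): moves to (0,2)(W), (1,1)(W), (1,0)(W), (0,1)(W); every one is W ⇒ L
(2,0): the only move is to (1,0)(W), a W ⇒ L
(3,2): moves to (2,2)(W), (3,1)(W), (3,0)(W), (2,1)(W); every one is W ⇒ L
(4,1): moves to (3,1)(W), (0,1)(W), (4,0)(W), (3,0)(W); every one is W ⇒ L
(5,0): moves to (4,0)(W), (1,0)(W); every one is W ⇒ L
(5,3): moves to (4,3)(W), (1,3)(W), (5,2)(W), (5,1)(W), (4,2)(W); every one is W ⇒ L
Every other cell has at least one move into one of the L cells above, so it is W.
(5,1): the move to (4,1) reaches an L cell, so W
(5,3): one of the L cells justified above, so L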